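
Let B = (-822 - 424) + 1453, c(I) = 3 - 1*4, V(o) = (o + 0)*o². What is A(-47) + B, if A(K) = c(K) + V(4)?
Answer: 270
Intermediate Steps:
V(o) = o³ (V(o) = o*o² = o³)
c(I) = -1 (c(I) = 3 - 4 = -1)
A(K) = 63 (A(K) = -1 + 4³ = -1 + 64 = 63)
B = 207 (B = -1246 + 1453 = 207)
A(-47) + B = 63 + 207 = 270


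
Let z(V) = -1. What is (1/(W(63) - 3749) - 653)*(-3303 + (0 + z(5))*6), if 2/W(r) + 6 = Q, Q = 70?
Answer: 86407346749/39989 ≈ 2.1608e+6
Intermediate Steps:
W(r) = 1/32 (W(r) = 2/(-6 + 70) = 2/64 = 2*(1/64) = 1/32)
(1/(W(63) - 3749) - 653)*(-3303 + (0 + z(5))*6) = (1/(1/32 - 3749) - 653)*(-3303 + (0 - 1)*6) = (1/(-119967/32) - 653)*(-3303 - 1*6) = (-32/119967 - 653)*(-3303 - 6) = -78338483/119967*(-3309) = 86407346749/39989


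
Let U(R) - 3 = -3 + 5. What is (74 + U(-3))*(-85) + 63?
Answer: -6652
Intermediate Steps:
U(R) = 5 (U(R) = 3 + (-3 + 5) = 3 + 2 = 5)
(74 + U(-3))*(-85) + 63 = (74 + 5)*(-85) + 63 = 79*(-85) + 63 = -6715 + 63 = -6652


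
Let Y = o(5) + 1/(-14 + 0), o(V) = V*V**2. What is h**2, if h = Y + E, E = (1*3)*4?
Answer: 3674889/196 ≈ 18749.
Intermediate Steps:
o(V) = V**3
E = 12 (E = 3*4 = 12)
Y = 1749/14 (Y = 5**3 + 1/(-14 + 0) = 125 + 1/(-14) = 125 - 1/14 = 1749/14 ≈ 124.93)
h = 1917/14 (h = 1749/14 + 12 = 1917/14 ≈ 136.93)
h**2 = (1917/14)**2 = 3674889/196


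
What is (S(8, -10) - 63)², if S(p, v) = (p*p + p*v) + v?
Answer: 7921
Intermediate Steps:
S(p, v) = v + p² + p*v (S(p, v) = (p² + p*v) + v = v + p² + p*v)
(S(8, -10) - 63)² = ((-10 + 8² + 8*(-10)) - 63)² = ((-10 + 64 - 80) - 63)² = (-26 - 63)² = (-89)² = 7921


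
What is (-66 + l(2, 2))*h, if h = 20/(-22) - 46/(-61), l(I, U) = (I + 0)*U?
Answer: 6448/671 ≈ 9.6095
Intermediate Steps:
l(I, U) = I*U
h = -104/671 (h = 20*(-1/22) - 46*(-1/61) = -10/11 + 46/61 = -104/671 ≈ -0.15499)
(-66 + l(2, 2))*h = (-66 + 2*2)*(-104/671) = (-66 + 4)*(-104/671) = -62*(-104/671) = 6448/671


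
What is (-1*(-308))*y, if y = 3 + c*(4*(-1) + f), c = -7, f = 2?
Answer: 5236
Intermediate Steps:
y = 17 (y = 3 - 7*(4*(-1) + 2) = 3 - 7*(-4 + 2) = 3 - 7*(-2) = 3 + 14 = 17)
(-1*(-308))*y = -1*(-308)*17 = 308*17 = 5236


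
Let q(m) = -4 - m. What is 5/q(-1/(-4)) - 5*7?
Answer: -615/17 ≈ -36.176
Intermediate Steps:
5/q(-1/(-4)) - 5*7 = 5/(-4 - (-1)/(-4)) - 5*7 = 5/(-4 - (-1)*(-1)/4) - 35 = 5/(-4 - 1*¼) - 35 = 5/(-4 - ¼) - 35 = 5/(-17/4) - 35 = 5*(-4/17) - 35 = -20/17 - 35 = -615/17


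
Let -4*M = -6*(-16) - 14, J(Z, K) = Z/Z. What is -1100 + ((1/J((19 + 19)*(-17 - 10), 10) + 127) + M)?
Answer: -1985/2 ≈ -992.50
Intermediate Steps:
J(Z, K) = 1
M = -41/2 (M = -(-6*(-16) - 14)/4 = -(96 - 14)/4 = -1/4*82 = -41/2 ≈ -20.500)
-1100 + ((1/J((19 + 19)*(-17 - 10), 10) + 127) + M) = -1100 + ((1/1 + 127) - 41/2) = -1100 + ((1 + 127) - 41/2) = -1100 + (128 - 41/2) = -1100 + 215/2 = -1985/2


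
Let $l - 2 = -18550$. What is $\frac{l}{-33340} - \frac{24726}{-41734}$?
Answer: $\frac{199805884}{173926445} \approx 1.1488$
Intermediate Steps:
$l = -18548$ ($l = 2 - 18550 = -18548$)
$\frac{l}{-33340} - \frac{24726}{-41734} = - \frac{18548}{-33340} - \frac{24726}{-41734} = \left(-18548\right) \left(- \frac{1}{33340}\right) - - \frac{12363}{20867} = \frac{4637}{8335} + \frac{12363}{20867} = \frac{199805884}{173926445}$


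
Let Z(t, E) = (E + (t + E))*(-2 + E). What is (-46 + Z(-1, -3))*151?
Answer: -1661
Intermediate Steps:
Z(t, E) = (-2 + E)*(t + 2*E) (Z(t, E) = (E + (E + t))*(-2 + E) = (t + 2*E)*(-2 + E) = (-2 + E)*(t + 2*E))
(-46 + Z(-1, -3))*151 = (-46 + (-4*(-3) - 2*(-1) + 2*(-3)² - 3*(-1)))*151 = (-46 + (12 + 2 + 2*9 + 3))*151 = (-46 + (12 + 2 + 18 + 3))*151 = (-46 + 35)*151 = -11*151 = -1661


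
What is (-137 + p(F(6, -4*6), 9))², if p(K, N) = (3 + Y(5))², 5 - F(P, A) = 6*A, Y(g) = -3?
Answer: 18769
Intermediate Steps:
F(P, A) = 5 - 6*A
p(K, N) = 0 (p(K, N) = (3 - 3)² = 0² = 0)
(-137 + p(F(6, -4*6), 9))² = (-137 + 0)² = (-137)² = 18769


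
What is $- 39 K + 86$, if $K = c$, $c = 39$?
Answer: $-1435$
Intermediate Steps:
$K = 39$
$- 39 K + 86 = \left(-39\right) 39 + 86 = -1521 + 86 = -1435$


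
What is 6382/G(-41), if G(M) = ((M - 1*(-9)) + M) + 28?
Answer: -6382/45 ≈ -141.82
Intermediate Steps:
G(M) = 37 + 2*M (G(M) = ((M + 9) + M) + 28 = ((9 + M) + M) + 28 = (9 + 2*M) + 28 = 37 + 2*M)
6382/G(-41) = 6382/(37 + 2*(-41)) = 6382/(37 - 82) = 6382/(-45) = 6382*(-1/45) = -6382/45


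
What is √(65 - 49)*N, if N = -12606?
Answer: -50424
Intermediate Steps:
√(65 - 49)*N = √(65 - 49)*(-12606) = √16*(-12606) = 4*(-12606) = -50424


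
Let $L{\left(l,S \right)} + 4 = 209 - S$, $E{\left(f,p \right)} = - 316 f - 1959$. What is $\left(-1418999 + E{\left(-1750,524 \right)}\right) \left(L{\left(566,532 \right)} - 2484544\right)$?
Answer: $2156763663418$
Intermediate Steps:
$E{\left(f,p \right)} = -1959 - 316 f$
$L{\left(l,S \right)} = 205 - S$ ($L{\left(l,S \right)} = -4 - \left(-209 + S\right) = 205 - S$)
$\left(-1418999 + E{\left(-1750,524 \right)}\right) \left(L{\left(566,532 \right)} - 2484544\right) = \left(-1418999 - -551041\right) \left(\left(205 - 532\right) - 2484544\right) = \left(-1418999 + \left(-1959 + 553000\right)\right) \left(\left(205 - 532\right) - 2484544\right) = \left(-1418999 + 551041\right) \left(-327 - 2484544\right) = \left(-867958\right) \left(-2484871\right) = 2156763663418$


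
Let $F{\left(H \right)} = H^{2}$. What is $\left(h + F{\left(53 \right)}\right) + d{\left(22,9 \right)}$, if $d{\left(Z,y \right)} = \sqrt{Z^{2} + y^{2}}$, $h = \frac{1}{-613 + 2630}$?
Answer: $\frac{5665754}{2017} + \sqrt{565} \approx 2832.8$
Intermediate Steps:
$h = \frac{1}{2017} \approx 0.00049579$
$\left(h + F{\left(53 \right)}\right) + d{\left(22,9 \right)} = \left(\frac{1}{2017} + 53^{2}\right) + \sqrt{22^{2} + 9^{2}} = \left(\frac{1}{2017} + 2809\right) + \sqrt{484 + 81} = \frac{5665754}{2017} + \sqrt{565}$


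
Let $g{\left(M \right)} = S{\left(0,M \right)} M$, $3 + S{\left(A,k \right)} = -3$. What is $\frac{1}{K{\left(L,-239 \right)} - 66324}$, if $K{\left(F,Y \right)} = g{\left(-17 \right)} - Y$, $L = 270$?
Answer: $- \frac{1}{65983} \approx -1.5155 \cdot 10^{-5}$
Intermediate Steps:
$S{\left(A,k \right)} = -6$ ($S{\left(A,k \right)} = -3 - 3 = -6$)
$g{\left(M \right)} = - 6 M$
$K{\left(F,Y \right)} = 102 - Y$ ($K{\left(F,Y \right)} = \left(-6\right) \left(-17\right) - Y = 102 - Y$)
$\frac{1}{K{\left(L,-239 \right)} - 66324} = \frac{1}{\left(102 - -239\right) - 66324} = \frac{1}{\left(102 + 239\right) - 66324} = \frac{1}{341 - 66324} = \frac{1}{-65983} = - \frac{1}{65983}$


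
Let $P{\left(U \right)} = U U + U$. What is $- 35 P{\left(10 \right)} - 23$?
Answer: $-3873$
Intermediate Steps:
$P{\left(U \right)} = U + U^{2}$ ($P{\left(U \right)} = U^{2} + U = U + U^{2}$)
$- 35 P{\left(10 \right)} - 23 = - 35 \cdot 10 \left(1 + 10\right) - 23 = - 35 \cdot 10 \cdot 11 - 23 = \left(-35\right) 110 - 23 = -3850 - 23 = -3873$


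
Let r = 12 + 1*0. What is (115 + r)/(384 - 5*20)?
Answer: 127/284 ≈ 0.44718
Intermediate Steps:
r = 12 (r = 12 + 0 = 12)
(115 + r)/(384 - 5*20) = (115 + 12)/(384 - 5*20) = 127/(384 - 100) = 127/284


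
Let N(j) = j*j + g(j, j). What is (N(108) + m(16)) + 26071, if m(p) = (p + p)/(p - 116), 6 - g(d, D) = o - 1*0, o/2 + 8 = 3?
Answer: 943767/25 ≈ 37751.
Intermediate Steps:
o = -10 (o = -16 + 2*3 = -16 + 6 = -10)
g(d, D) = 16 (g(d, D) = 6 - (-10 - 1*0) = 6 - (-10 + 0) = 6 - 1*(-10) = 6 + 10 = 16)
m(p) = 2*p/(-116 + p) (m(p) = (2*p)/(-116 + p) = 2*p/(-116 + p))
N(j) = 16 + j² (N(j) = j*j + 16 = j² + 16 = 16 + j²)
(N(108) + m(16)) + 26071 = ((16 + 108²) + 2*16/(-116 + 16)) + 26071 = ((16 + 11664) + 2*16/(-100)) + 26071 = (11680 + 2*16*(-1/100)) + 26071 = (11680 - 8/25) + 26071 = 291992/25 + 26071 = 943767/25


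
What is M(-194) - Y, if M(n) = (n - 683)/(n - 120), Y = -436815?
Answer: 137160787/314 ≈ 4.3682e+5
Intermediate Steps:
M(n) = (-683 + n)/(-120 + n)
M(-194) - Y = (-683 - 194)/(-120 - 194) - 1*(-436815) = -877/(-314) + 436815 = -1/314*(-877) + 436815 = 877/314 + 436815 = 137160787/314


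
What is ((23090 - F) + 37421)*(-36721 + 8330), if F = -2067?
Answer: -1776651998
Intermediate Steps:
((23090 - F) + 37421)*(-36721 + 8330) = ((23090 - 1*(-2067)) + 37421)*(-36721 + 8330) = ((23090 + 2067) + 37421)*(-28391) = (25157 + 37421)*(-28391) = 62578*(-28391) = -1776651998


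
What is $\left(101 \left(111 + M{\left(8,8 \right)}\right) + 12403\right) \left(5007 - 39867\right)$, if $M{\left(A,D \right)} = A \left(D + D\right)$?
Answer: $-1273854120$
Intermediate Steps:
$M{\left(A,D \right)} = 2 A D$ ($M{\left(A,D \right)} = A 2 D = 2 A D$)
$\left(101 \left(111 + M{\left(8,8 \right)}\right) + 12403\right) \left(5007 - 39867\right) = \left(101 \left(111 + 2 \cdot 8 \cdot 8\right) + 12403\right) \left(5007 - 39867\right) = \left(101 \left(111 + 128\right) + 12403\right) \left(-34860\right) = \left(101 \cdot 239 + 12403\right) \left(-34860\right) = \left(24139 + 12403\right) \left(-34860\right) = 36542 \left(-34860\right) = -1273854120$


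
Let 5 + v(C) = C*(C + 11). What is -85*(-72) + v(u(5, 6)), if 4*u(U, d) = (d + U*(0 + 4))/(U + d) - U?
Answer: 11825445/1936 ≈ 6108.2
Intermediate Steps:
u(U, d) = -U/4 + (d + 4*U)/(4*(U + d)) (u(U, d) = ((d + U*(0 + 4))/(U + d) - U)/4 = ((d + U*4)/(U + d) - U)/4 = ((d + 4*U)/(U + d) - U)/4 = (-U + (d + 4*U)/(U + d))/4 = -U/4 + (d + 4*U)/(4*(U + d)))
v(C) = -5 + C*(11 + C) (v(C) = -5 + C*(C + 11) = -5 + C*(11 + C))
-85*(-72) + v(u(5, 6)) = -85*(-72) + (-5 + ((6 - 1*5² + 4*5 - 1*5*6)/(4*(5 + 6)))² + 11*((6 - 1*5² + 4*5 - 1*5*6)/(4*(5 + 6)))) = 6120 + (-5 + ((¼)*(6 - 1*25 + 20 - 30)/11)² + 11*((¼)*(6 - 1*25 + 20 - 30)/11)) = 6120 + (-5 + ((¼)*(1/11)*(6 - 25 + 20 - 30))² + 11*((¼)*(1/11)*(6 - 25 + 20 - 30))) = 6120 + (-5 + ((¼)*(1/11)*(-29))² + 11*((¼)*(1/11)*(-29))) = 6120 + (-5 + (-29/44)² + 11*(-29/44)) = 6120 + (-5 + 841/1936 - 29/4) = 6120 - 22875/1936 = 11825445/1936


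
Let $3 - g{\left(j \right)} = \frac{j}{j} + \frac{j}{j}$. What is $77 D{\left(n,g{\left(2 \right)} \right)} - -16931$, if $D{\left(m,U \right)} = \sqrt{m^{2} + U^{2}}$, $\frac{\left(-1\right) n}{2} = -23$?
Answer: $16931 + 77 \sqrt{2117} \approx 20474.0$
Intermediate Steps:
$n = 46$ ($n = \left(-2\right) \left(-23\right) = 46$)
$g{\left(j \right)} = 1$ ($g{\left(j \right)} = 3 - \left(\frac{j}{j} + \frac{j}{j}\right) = 3 - \left(1 + 1\right) = 3 - 2 = 1$)
$D{\left(m,U \right)} = \sqrt{U^{2} + m^{2}}$
$77 D{\left(n,g{\left(2 \right)} \right)} - -16931 = 77 \sqrt{1^{2} + 46^{2}} - -16931 = 77 \sqrt{1 + 2116} + 16931 = 77 \sqrt{2117} + 16931 = 16931 + 77 \sqrt{2117}$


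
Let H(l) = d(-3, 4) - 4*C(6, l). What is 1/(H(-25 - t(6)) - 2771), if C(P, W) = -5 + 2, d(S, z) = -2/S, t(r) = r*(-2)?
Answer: -3/8275 ≈ -0.00036254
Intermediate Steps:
t(r) = -2*r
C(P, W) = -3
H(l) = 38/3 (H(l) = -2/(-3) - 4*(-3) = -2*(-1/3) + 12 = 2/3 + 12 = 38/3)
1/(H(-25 - t(6)) - 2771) = 1/(38/3 - 2771) = 1/(-8275/3) = -3/8275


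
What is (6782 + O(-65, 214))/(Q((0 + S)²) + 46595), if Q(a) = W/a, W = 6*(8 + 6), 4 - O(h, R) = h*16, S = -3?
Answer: 23478/139813 ≈ 0.16792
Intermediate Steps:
O(h, R) = 4 - 16*h (O(h, R) = 4 - h*16 = 4 - 16*h)
W = 84 (W = 6*14 = 84)
Q(a) = 84/a
(6782 + O(-65, 214))/(Q((0 + S)²) + 46595) = (6782 + (4 - 16*(-65)))/(84/((0 - 3)²) + 46595) = (6782 + (4 + 1040))/(84/((-3)²) + 46595) = (6782 + 1044)/(84/9 + 46595) = 7826/(84*(⅑) + 46595) = 7826/(28/3 + 46595) = 7826/(139813/3) = 7826*(3/139813) = 23478/139813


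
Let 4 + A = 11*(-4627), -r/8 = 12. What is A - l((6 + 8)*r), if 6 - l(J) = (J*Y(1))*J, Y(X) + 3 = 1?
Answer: -3663579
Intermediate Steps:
r = -96 (r = -8*12 = -96)
Y(X) = -2 (Y(X) = -3 + 1 = -2)
l(J) = 6 + 2*J**2 (l(J) = 6 - J*(-2)*J = 6 - (-2*J)*J = 6 - (-2)*J**2 = 6 + 2*J**2)
A = -50901 (A = -4 + 11*(-4627) = -4 - 50897 = -50901)
A - l((6 + 8)*r) = -50901 - (6 + 2*((6 + 8)*(-96))**2) = -50901 - (6 + 2*(14*(-96))**2) = -50901 - (6 + 2*(-1344)**2) = -50901 - (6 + 2*1806336) = -50901 - (6 + 3612672) = -50901 - 1*3612678 = -50901 - 3612678 = -3663579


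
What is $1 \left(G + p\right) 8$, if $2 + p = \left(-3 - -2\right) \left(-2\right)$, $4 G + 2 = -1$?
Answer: $-6$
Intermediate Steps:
$G = - \frac{3}{4}$ ($G = - \frac{1}{2} + \frac{1}{4} \left(-1\right) = - \frac{1}{2} - \frac{1}{4} = - \frac{3}{4} \approx -0.75$)
$p = 0$ ($p = -2 + \left(-3 - -2\right) \left(-2\right) = -2 + \left(-3 + 2\right) \left(-2\right) = -2 - -2 = -2 + 2 = 0$)
$1 \left(G + p\right) 8 = 1 \left(- \frac{3}{4} + 0\right) 8 = 1 \left(- \frac{3}{4}\right) 8 = \left(- \frac{3}{4}\right) 8 = -6$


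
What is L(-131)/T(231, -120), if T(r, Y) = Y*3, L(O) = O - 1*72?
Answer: 203/360 ≈ 0.56389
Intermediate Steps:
L(O) = -72 + O (L(O) = O - 72 = -72 + O)
T(r, Y) = 3*Y
L(-131)/T(231, -120) = (-72 - 131)/((3*(-120))) = -203/(-360) = -203*(-1/360) = 203/360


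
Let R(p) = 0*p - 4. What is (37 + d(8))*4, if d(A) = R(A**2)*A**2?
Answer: -876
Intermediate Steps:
R(p) = -4 (R(p) = 0 - 4 = -4)
d(A) = -4*A**2
(37 + d(8))*4 = (37 - 4*8**2)*4 = (37 - 4*64)*4 = (37 - 256)*4 = -219*4 = -876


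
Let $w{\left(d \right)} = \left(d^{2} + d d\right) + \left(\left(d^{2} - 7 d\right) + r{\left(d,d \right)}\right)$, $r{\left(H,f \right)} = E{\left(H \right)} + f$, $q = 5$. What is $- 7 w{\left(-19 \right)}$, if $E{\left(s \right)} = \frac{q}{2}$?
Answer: $- \frac{16793}{2} \approx -8396.5$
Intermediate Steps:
$E{\left(s \right)} = \frac{5}{2}$
$r{\left(H,f \right)} = \frac{5}{2} + f$
$w{\left(d \right)} = \frac{5}{2} - 6 d + 3 d^{2}$ ($w{\left(d \right)} = \left(d^{2} + d d\right) + \left(\left(d^{2} - 7 d\right) + \left(\frac{5}{2} + d\right)\right) = \left(d^{2} + d^{2}\right) + \left(\frac{5}{2} + d^{2} - 6 d\right) = 2 d^{2} + \left(\frac{5}{2} + d^{2} - 6 d\right) = \frac{5}{2} - 6 d + 3 d^{2}$)
$- 7 w{\left(-19 \right)} = - 7 \left(\frac{5}{2} - -114 + 3 \left(-19\right)^{2}\right) = - 7 \left(\frac{5}{2} + 114 + 3 \cdot 361\right) = - 7 \left(\frac{5}{2} + 114 + 1083\right) = \left(-7\right) \frac{2399}{2} = - \frac{16793}{2}$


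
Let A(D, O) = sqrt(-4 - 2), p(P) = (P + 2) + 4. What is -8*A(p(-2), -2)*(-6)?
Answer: 48*I*sqrt(6) ≈ 117.58*I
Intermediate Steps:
p(P) = 6 + P (p(P) = (2 + P) + 4 = 6 + P)
A(D, O) = I*sqrt(6) (A(D, O) = sqrt(-6) = I*sqrt(6))
-8*A(p(-2), -2)*(-6) = -8*I*sqrt(6)*(-6) = 48*I*sqrt(6)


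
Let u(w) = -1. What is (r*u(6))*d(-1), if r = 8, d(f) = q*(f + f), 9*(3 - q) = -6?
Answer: 176/3 ≈ 58.667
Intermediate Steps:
q = 11/3 (q = 3 - ⅑*(-6) = 3 + ⅔ = 11/3 ≈ 3.6667)
d(f) = 22*f/3 (d(f) = 11*(f + f)/3 = 11*(2*f)/3 = 22*f/3)
(r*u(6))*d(-1) = (8*(-1))*((22/3)*(-1)) = -8*(-22/3) = 176/3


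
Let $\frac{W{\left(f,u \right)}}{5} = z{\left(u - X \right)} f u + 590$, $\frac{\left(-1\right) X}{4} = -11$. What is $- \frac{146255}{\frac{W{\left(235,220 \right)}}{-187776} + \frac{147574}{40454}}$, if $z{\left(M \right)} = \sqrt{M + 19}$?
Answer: $\frac{1915878034538868939209280}{1285199868917552688539} + \frac{726129884176978398480000 \sqrt{195}}{1285199868917552688539} \approx 9380.4$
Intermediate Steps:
$X = 44$ ($X = \left(-4\right) \left(-11\right) = 44$)
$z{\left(M \right)} = \sqrt{19 + M}$
$W{\left(f,u \right)} = 2950 + 5 f u \sqrt{-25 + u}$ ($W{\left(f,u \right)} = 5 \left(\sqrt{19 + \left(u - 44\right)} f u + 590\right) = 5 \left(\sqrt{19 + \left(-44 + u\right)} f u + 590\right) = 5 \left(\sqrt{-25 + u} f u + 590\right) = 5 \left(f \sqrt{-25 + u} u + 590\right) = 5 \left(f u \sqrt{-25 + u} + 590\right) = 5 \left(590 + f u \sqrt{-25 + u}\right) = 2950 + 5 f u \sqrt{-25 + u}$)
$- \frac{146255}{\frac{W{\left(235,220 \right)}}{-187776} + \frac{147574}{40454}} = - \frac{146255}{\frac{2950 + 5 \cdot 235 \cdot 220 \sqrt{-25 + 220}}{-187776} + \frac{147574}{40454}} = - \frac{146255}{\left(2950 + 5 \cdot 235 \cdot 220 \sqrt{195}\right) \left(- \frac{1}{187776}\right) + 147574 \cdot \frac{1}{40454}} = - \frac{146255}{\left(2950 + 258500 \sqrt{195}\right) \left(- \frac{1}{187776}\right) + \frac{73787}{20227}} = - \frac{146255}{\left(- \frac{1475}{93888} - \frac{64625 \sqrt{195}}{46944}\right) + \frac{73787}{20227}} = - \frac{146255}{\frac{6897879031}{1899072576} - \frac{64625 \sqrt{195}}{46944}}$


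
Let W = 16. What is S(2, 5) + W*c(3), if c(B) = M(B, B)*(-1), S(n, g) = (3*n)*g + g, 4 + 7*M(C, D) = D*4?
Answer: 117/7 ≈ 16.714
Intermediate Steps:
M(C, D) = -4/7 + 4*D/7 (M(C, D) = -4/7 + (D*4)/7 = -4/7 + (4*D)/7 = -4/7 + 4*D/7)
S(n, g) = g + 3*g*n (S(n, g) = 3*g*n + g = g + 3*g*n)
c(B) = 4/7 - 4*B/7 (c(B) = (-4/7 + 4*B/7)*(-1) = 4/7 - 4*B/7)
S(2, 5) + W*c(3) = 5*(1 + 3*2) + 16*(4/7 - 4/7*3) = 5*(1 + 6) + 16*(4/7 - 12/7) = 5*7 + 16*(-8/7) = 35 - 128/7 = 117/7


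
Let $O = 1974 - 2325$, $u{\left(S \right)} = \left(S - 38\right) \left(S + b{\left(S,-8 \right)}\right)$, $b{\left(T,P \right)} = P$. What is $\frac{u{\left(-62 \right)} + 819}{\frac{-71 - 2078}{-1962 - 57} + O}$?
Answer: $- \frac{15786561}{706520} \approx -22.344$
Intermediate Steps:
$u{\left(S \right)} = \left(-38 + S\right) \left(-8 + S\right)$ ($u{\left(S \right)} = \left(S - 38\right) \left(S - 8\right) = \left(-38 + S\right) \left(-8 + S\right)$)
$O = -351$
$\frac{u{\left(-62 \right)} + 819}{\frac{-71 - 2078}{-1962 - 57} + O} = \frac{\left(304 + \left(-62\right)^{2} - -2852\right) + 819}{\frac{-71 - 2078}{-1962 - 57} - 351} = \frac{\left(304 + 3844 + 2852\right) + 819}{- \frac{2149}{-2019} - 351} = \frac{7000 + 819}{\left(-2149\right) \left(- \frac{1}{2019}\right) - 351} = \frac{7819}{\frac{2149}{2019} - 351} = \frac{7819}{- \frac{706520}{2019}} = 7819 \left(- \frac{2019}{706520}\right) = - \frac{15786561}{706520}$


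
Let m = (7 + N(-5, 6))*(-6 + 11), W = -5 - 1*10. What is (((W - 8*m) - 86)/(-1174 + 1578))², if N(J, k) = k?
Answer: 385641/163216 ≈ 2.3628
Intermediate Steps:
W = -15 (W = -5 - 10 = -15)
m = 65 (m = (7 + 6)*(-6 + 11) = 13*5 = 65)
(((W - 8*m) - 86)/(-1174 + 1578))² = (((-15 - 8*65) - 86)/(-1174 + 1578))² = (((-15 - 520) - 86)/404)² = ((-535 - 86)*(1/404))² = (-621*1/404)² = (-621/404)² = 385641/163216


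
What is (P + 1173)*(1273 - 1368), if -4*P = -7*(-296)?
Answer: -62225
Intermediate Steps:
P = -518 (P = -(-7)*(-296)/4 = -¼*2072 = -518)
(P + 1173)*(1273 - 1368) = (-518 + 1173)*(1273 - 1368) = 655*(-95) = -62225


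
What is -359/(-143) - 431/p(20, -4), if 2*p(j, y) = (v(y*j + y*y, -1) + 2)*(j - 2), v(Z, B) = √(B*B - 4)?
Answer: -100649/9009 + 431*I*√3/63 ≈ -11.172 + 11.849*I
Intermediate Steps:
v(Z, B) = √(-4 + B²) (v(Z, B) = √(B² - 4) = √(-4 + B²))
p(j, y) = (-2 + j)*(2 + I*√3)/2 (p(j, y) = ((√(-4 + (-1)²) + 2)*(j - 2))/2 = ((√(-4 + 1) + 2)*(-2 + j))/2 = ((√(-3) + 2)*(-2 + j))/2 = ((I*√3 + 2)*(-2 + j))/2 = ((2 + I*√3)*(-2 + j))/2 = ((-2 + j)*(2 + I*√3))/2 = (-2 + j)*(2 + I*√3)/2)
-359/(-143) - 431/p(20, -4) = -359/(-143) - 431/(-2 + 20 - I*√3 + (½)*I*20*√3) = -359*(-1/143) - 431/(-2 + 20 - I*√3 + 10*I*√3) = 359/143 - 431/(18 + 9*I*√3)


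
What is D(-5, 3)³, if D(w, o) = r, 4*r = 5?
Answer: 125/64 ≈ 1.9531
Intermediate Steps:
r = 5/4 (r = (¼)*5 = 5/4 ≈ 1.2500)
D(w, o) = 5/4
D(-5, 3)³ = (5/4)³ = 125/64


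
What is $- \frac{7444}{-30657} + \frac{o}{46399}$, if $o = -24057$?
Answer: $- \frac{392121293}{1422454143} \approx -0.27567$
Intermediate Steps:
$- \frac{7444}{-30657} + \frac{o}{46399} = - \frac{7444}{-30657} - \frac{24057}{46399} = \left(-7444\right) \left(- \frac{1}{30657}\right) - \frac{24057}{46399} = \frac{7444}{30657} - \frac{24057}{46399} = - \frac{392121293}{1422454143}$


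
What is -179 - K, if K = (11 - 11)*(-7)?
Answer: -179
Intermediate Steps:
K = 0 (K = 0*(-7) = 0)
-179 - K = -179 - 1*0 = -179 + 0 = -179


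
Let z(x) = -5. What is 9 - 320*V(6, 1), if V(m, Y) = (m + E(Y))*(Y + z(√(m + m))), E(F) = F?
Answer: 8969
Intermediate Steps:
V(m, Y) = (-5 + Y)*(Y + m) (V(m, Y) = (m + Y)*(Y - 5) = (Y + m)*(-5 + Y) = (-5 + Y)*(Y + m))
9 - 320*V(6, 1) = 9 - 320*(1² - 5*1 - 5*6 + 1*6) = 9 - 320*(1 - 5 - 30 + 6) = 9 - 320*(-28) = 9 - 8*(-1120) = 9 + 8960 = 8969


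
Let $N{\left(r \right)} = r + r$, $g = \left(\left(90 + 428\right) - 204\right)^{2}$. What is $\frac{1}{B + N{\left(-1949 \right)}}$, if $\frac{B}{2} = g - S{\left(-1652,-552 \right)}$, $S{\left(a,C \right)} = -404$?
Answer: $\frac{1}{194102} \approx 5.1519 \cdot 10^{-6}$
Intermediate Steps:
$g = 98596$ ($g = \left(518 - 204\right)^{2} = 314^{2} = 98596$)
$N{\left(r \right)} = 2 r$
$B = 198000$ ($B = 2 \left(98596 - -404\right) = 2 \left(98596 + 404\right) = 2 \cdot 99000 = 198000$)
$\frac{1}{B + N{\left(-1949 \right)}} = \frac{1}{198000 + 2 \left(-1949\right)} = \frac{1}{198000 - 3898} = \frac{1}{194102}$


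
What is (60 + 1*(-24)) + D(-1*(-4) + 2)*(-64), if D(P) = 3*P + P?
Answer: -1500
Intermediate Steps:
D(P) = 4*P
(60 + 1*(-24)) + D(-1*(-4) + 2)*(-64) = (60 + 1*(-24)) + (4*(-1*(-4) + 2))*(-64) = (60 - 24) + (4*(4 + 2))*(-64) = 36 + (4*6)*(-64) = 36 + 24*(-64) = 36 - 1536 = -1500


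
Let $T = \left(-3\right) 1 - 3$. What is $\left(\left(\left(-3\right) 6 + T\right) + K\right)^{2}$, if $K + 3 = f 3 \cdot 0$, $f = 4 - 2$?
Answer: $729$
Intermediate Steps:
$f = 2$ ($f = 4 - 2 = 2$)
$T = -6$ ($T = -3 - 3 = -6$)
$K = -3$ ($K = -3 + 2 \cdot 3 \cdot 0 = -3 + 6 \cdot 0 = -3 + 0 = -3$)
$\left(\left(\left(-3\right) 6 + T\right) + K\right)^{2} = \left(\left(\left(-3\right) 6 - 6\right) - 3\right)^{2} = \left(\left(-18 - 6\right) - 3\right)^{2} = \left(-24 - 3\right)^{2} = \left(-27\right)^{2} = 729$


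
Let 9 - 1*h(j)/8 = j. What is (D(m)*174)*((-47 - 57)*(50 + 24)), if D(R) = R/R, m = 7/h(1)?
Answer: -1339104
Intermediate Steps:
h(j) = 72 - 8*j
m = 7/64 (m = 7/(72 - 8*1) = 7/(72 - 8) = 7/64 ≈ 0.10938)
D(R) = 1
(D(m)*174)*((-47 - 57)*(50 + 24)) = (1*174)*((-47 - 57)*(50 + 24)) = 174*(-104*74) = 174*(-7696) = -1339104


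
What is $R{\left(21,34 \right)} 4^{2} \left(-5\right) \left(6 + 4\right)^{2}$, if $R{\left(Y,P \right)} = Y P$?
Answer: $-5712000$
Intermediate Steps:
$R{\left(Y,P \right)} = P Y$
$R{\left(21,34 \right)} 4^{2} \left(-5\right) \left(6 + 4\right)^{2} = 34 \cdot 21 \cdot 4^{2} \left(-5\right) \left(6 + 4\right)^{2} = 714 \cdot 16 \left(-5\right) 10^{2} = 714 \left(\left(-80\right) 100\right) = 714 \left(-8000\right) = -5712000$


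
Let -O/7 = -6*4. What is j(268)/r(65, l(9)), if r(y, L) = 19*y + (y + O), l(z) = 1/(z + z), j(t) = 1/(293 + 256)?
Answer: 1/805932 ≈ 1.2408e-6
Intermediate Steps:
O = 168 (O = -(-42)*4 = -7*(-24) = 168)
j(t) = 1/549
l(z) = 1/(2*z)
r(y, L) = 168 + 20*y (r(y, L) = 19*y + (y + 168) = 19*y + (168 + y) = 168 + 20*y)
j(268)/r(65, l(9)) = 1/(549*(168 + 20*65)) = 1/(549*(168 + 1300)) = (1/549)/1468 = (1/549)*(1/1468) = 1/805932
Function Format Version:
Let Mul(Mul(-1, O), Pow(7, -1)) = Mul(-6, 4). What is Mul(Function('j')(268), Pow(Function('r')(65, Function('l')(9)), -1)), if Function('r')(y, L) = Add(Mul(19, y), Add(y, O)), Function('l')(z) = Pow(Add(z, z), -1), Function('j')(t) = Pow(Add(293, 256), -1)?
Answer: Rational(1, 805932) ≈ 1.2408e-6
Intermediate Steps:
O = 168 (O = Mul(-7, Mul(-6, 4)) = Mul(-7, -24) = 168)
Function('j')(t) = Rational(1, 549) (Function('j')(t) = Pow(549, -1) = Rational(1, 549))
Function('l')(z) = Mul(Rational(1, 2), Pow(z, -1)) (Function('l')(z) = Pow(Mul(2, z), -1) = Mul(Rational(1, 2), Pow(z, -1)))
Function('r')(y, L) = Add(168, Mul(20, y)) (Function('r')(y, L) = Add(Mul(19, y), Add(y, 168)) = Add(Mul(19, y), Add(168, y)) = Add(168, Mul(20, y)))
Mul(Function('j')(268), Pow(Function('r')(65, Function('l')(9)), -1)) = Mul(Rational(1, 549), Pow(Add(168, Mul(20, 65)), -1)) = Mul(Rational(1, 549), Pow(Add(168, 1300), -1)) = Mul(Rational(1, 549), Pow(1468, -1)) = Mul(Rational(1, 549), Rational(1, 1468)) = Rational(1, 805932)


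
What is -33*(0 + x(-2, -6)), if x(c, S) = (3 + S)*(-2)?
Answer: -198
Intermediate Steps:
x(c, S) = -6 - 2*S
-33*(0 + x(-2, -6)) = -33*(0 + (-6 - 2*(-6))) = -33*(0 + (-6 + 12)) = -33*(0 + 6) = -33*6 = -198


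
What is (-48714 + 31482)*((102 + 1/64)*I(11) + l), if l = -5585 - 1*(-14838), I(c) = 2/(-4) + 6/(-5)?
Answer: -6258368379/40 ≈ -1.5646e+8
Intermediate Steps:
I(c) = -17/10 (I(c) = 2*(-¼) + 6*(-⅕) = -½ - 6/5 = -17/10)
l = 9253 (l = -5585 + 14838 = 9253)
(-48714 + 31482)*((102 + 1/64)*I(11) + l) = (-48714 + 31482)*((102 + 1/64)*(-17/10) + 9253) = -17232*((102 + 1/64)*(-17/10) + 9253) = -17232*((6529/64)*(-17/10) + 9253) = -17232*(-110993/640 + 9253) = -17232*5810927/640 = -6258368379/40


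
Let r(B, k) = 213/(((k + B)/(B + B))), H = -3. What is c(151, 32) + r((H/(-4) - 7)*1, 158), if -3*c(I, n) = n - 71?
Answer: -2759/607 ≈ -4.5453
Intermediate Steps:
c(I, n) = 71/3 - n/3 (c(I, n) = -(n - 71)/3 = -(-71 + n)/3 = 71/3 - n/3)
r(B, k) = 426*B/(B + k) (r(B, k) = 213/(((B + k)/((2*B)))) = 213/(((B + k)*(1/(2*B)))) = 213/(((B + k)/(2*B))) = 213*(2*B/(B + k)) = 426*B/(B + k))
c(151, 32) + r((H/(-4) - 7)*1, 158) = (71/3 - ⅓*32) + 426*((-3/(-4) - 7)*1)/((-3/(-4) - 7)*1 + 158) = (71/3 - 32/3) + 426*((-3*(-¼) - 7)*1)/((-3*(-¼) - 7)*1 + 158) = 13 + 426*((¾ - 7)*1)/((¾ - 7)*1 + 158) = 13 + 426*(-25/4*1)/(-25/4*1 + 158) = 13 + 426*(-25/4)/(-25/4 + 158) = 13 + 426*(-25/4)/(607/4) = 13 + 426*(-25/4)*(4/607) = 13 - 10650/607 = -2759/607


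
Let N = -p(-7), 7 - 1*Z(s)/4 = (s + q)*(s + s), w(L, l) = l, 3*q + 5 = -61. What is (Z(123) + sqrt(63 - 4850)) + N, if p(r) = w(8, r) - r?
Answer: -99356 + I*sqrt(4787) ≈ -99356.0 + 69.188*I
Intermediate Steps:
q = -22 (q = -5/3 + (1/3)*(-61) = -5/3 - 61/3 = -22)
Z(s) = 28 - 8*s*(-22 + s) (Z(s) = 28 - 4*(s - 22)*(s + s) = 28 - 4*(-22 + s)*2*s = 28 - 8*s*(-22 + s))
p(r) = 0 (p(r) = r - r = 0)
N = 0 (N = -1*0 = 0)
(Z(123) + sqrt(63 - 4850)) + N = ((28 - 8*123**2 + 176*123) + sqrt(63 - 4850)) + 0 = ((28 - 8*15129 + 21648) + sqrt(-4787)) + 0 = ((28 - 121032 + 21648) + I*sqrt(4787)) + 0 = (-99356 + I*sqrt(4787)) + 0 = -99356 + I*sqrt(4787)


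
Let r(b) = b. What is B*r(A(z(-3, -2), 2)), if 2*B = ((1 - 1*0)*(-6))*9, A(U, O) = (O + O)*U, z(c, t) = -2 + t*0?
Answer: 216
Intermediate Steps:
z(c, t) = -2 (z(c, t) = -2 + 0 = -2)
A(U, O) = 2*O*U (A(U, O) = (2*O)*U = 2*O*U)
B = -27 (B = (((1 - 1*0)*(-6))*9)/2 = (((1 + 0)*(-6))*9)/2 = ((1*(-6))*9)/2 = (-6*9)/2 = (½)*(-54) = -27)
B*r(A(z(-3, -2), 2)) = -54*2*(-2) = -27*(-8) = 216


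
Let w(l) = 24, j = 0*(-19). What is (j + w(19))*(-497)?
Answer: -11928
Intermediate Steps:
j = 0
(j + w(19))*(-497) = (0 + 24)*(-497) = 24*(-497) = -11928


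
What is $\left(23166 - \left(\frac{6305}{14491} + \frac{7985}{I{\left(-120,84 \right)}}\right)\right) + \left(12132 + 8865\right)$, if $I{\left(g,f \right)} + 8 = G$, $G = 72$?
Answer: $\frac{40841711957}{927424} \approx 44038.0$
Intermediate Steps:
$I{\left(g,f \right)} = 64$ ($I{\left(g,f \right)} = -8 + 72 = 64$)
$\left(23166 - \left(\frac{6305}{14491} + \frac{7985}{I{\left(-120,84 \right)}}\right)\right) + \left(12132 + 8865\right) = \left(23166 - \left(\frac{6305}{14491} + \frac{7985}{64}\right)\right) + \left(12132 + 8865\right) = \left(23166 - \frac{116114155}{927424}\right) + 20997 = \frac{21368590229}{927424} + 20997 = \frac{40841711957}{927424}$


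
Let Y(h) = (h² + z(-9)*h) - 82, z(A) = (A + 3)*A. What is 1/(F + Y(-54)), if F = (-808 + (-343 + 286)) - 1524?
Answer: -1/2471 ≈ -0.00040469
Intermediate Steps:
F = -2389 (F = (-808 - 57) - 1524 = -865 - 1524 = -2389)
z(A) = A*(3 + A) (z(A) = (3 + A)*A = A*(3 + A))
Y(h) = -82 + h² + 54*h (Y(h) = (h² + (-9*(3 - 9))*h) - 82 = (h² + (-9*(-6))*h) - 82 = (h² + 54*h) - 82 = -82 + h² + 54*h)
1/(F + Y(-54)) = 1/(-2389 + (-82 + (-54)² + 54*(-54))) = 1/(-2389 + (-82 + 2916 - 2916)) = 1/(-2389 - 82) = 1/(-2471) = -1/2471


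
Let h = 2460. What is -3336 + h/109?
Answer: -361164/109 ≈ -3313.4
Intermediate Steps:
-3336 + h/109 = -3336 + 2460/109 = -361164/109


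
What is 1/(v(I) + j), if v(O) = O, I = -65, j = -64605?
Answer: -1/64670 ≈ -1.5463e-5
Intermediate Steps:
1/(v(I) + j) = 1/(-65 - 64605) = 1/(-64670) = -1/64670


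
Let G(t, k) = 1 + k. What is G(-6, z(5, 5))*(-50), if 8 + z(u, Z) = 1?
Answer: 300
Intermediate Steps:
z(u, Z) = -7 (z(u, Z) = -8 + 1 = -7)
G(-6, z(5, 5))*(-50) = (1 - 7)*(-50) = -6*(-50) = 300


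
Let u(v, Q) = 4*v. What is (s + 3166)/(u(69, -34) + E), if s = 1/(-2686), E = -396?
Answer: -566925/21488 ≈ -26.383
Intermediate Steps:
s = -1/2686 ≈ -0.00037230
(s + 3166)/(u(69, -34) + E) = (-1/2686 + 3166)/(4*69 - 396) = 8503875/(2686*(276 - 396)) = (8503875/2686)/(-120) = (8503875/2686)*(-1/120) = -566925/21488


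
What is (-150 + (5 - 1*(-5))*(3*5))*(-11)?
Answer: 0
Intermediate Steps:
(-150 + (5 - 1*(-5))*(3*5))*(-11) = (-150 + (5 + 5)*15)*(-11) = (-150 + 10*15)*(-11) = (-150 + 150)*(-11) = 0*(-11) = 0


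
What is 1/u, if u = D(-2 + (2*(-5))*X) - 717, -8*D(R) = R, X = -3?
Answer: -2/1441 ≈ -0.0013879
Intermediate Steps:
D(R) = -R/8
u = -1441/2 (u = -(-2 + (2*(-5))*(-3))/8 - 717 = -(-2 - 10*(-3))/8 - 717 = -(-2 + 30)/8 - 717 = -1/8*28 - 717 = -7/2 - 717 = -1441/2 ≈ -720.50)
1/u = 1/(-1441/2) = -2/1441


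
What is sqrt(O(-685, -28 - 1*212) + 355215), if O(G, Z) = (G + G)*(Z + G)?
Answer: sqrt(1622465) ≈ 1273.8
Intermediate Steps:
O(G, Z) = 2*G*(G + Z) (O(G, Z) = (2*G)*(G + Z) = 2*G*(G + Z))
sqrt(O(-685, -28 - 1*212) + 355215) = sqrt(2*(-685)*(-685 + (-28 - 1*212)) + 355215) = sqrt(2*(-685)*(-685 + (-28 - 212)) + 355215) = sqrt(2*(-685)*(-685 - 240) + 355215) = sqrt(2*(-685)*(-925) + 355215) = sqrt(1267250 + 355215) = sqrt(1622465)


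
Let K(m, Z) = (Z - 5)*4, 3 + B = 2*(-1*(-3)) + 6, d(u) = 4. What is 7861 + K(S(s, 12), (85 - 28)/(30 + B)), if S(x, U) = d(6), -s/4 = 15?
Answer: 102009/13 ≈ 7846.8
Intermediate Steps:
s = -60 (s = -4*15 = -60)
S(x, U) = 4
B = 9 (B = -3 + (2*(-1*(-3)) + 6) = -3 + (2*3 + 6) = -3 + (6 + 6) = -3 + 12 = 9)
K(m, Z) = -20 + 4*Z (K(m, Z) = (-5 + Z)*4 = -20 + 4*Z)
7861 + K(S(s, 12), (85 - 28)/(30 + B)) = 7861 + (-20 + 4*((85 - 28)/(30 + 9))) = 7861 + (-20 + 4*(57/39)) = 7861 + (-20 + 4*(57*(1/39))) = 7861 + (-20 + 4*(19/13)) = 7861 + (-20 + 76/13) = 7861 - 184/13 = 102009/13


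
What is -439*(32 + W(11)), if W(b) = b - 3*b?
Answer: -4390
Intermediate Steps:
W(b) = -2*b
-439*(32 + W(11)) = -439*(32 - 2*11) = -439*(32 - 22) = -439*10 = -4390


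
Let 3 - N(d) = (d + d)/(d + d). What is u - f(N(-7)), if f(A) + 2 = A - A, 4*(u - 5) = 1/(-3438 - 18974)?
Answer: 627535/89648 ≈ 7.0000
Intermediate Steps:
N(d) = 2 (N(d) = 3 - (d + d)/(d + d) = 3 - 2*d/(2*d) = 3 - 2*d*1/(2*d) = 3 - 1*1 = 3 - 1 = 2)
u = 448239/89648 (u = 5 + 1/(4*(-3438 - 18974)) = 5 + (¼)/(-22412) = 5 + (¼)*(-1/22412) = 5 - 1/89648 = 448239/89648 ≈ 5.0000)
f(A) = -2 (f(A) = -2 + (A - A) = -2 + 0 = -2)
u - f(N(-7)) = 448239/89648 - 1*(-2) = 448239/89648 + 2 = 627535/89648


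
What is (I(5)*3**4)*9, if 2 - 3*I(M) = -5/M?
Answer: 729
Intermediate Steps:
I(M) = 2/3 + 5/(3*M) (I(M) = 2/3 - (-5)/(3*M) = 2/3 + 5/(3*M))
(I(5)*3**4)*9 = (((1/3)*(5 + 2*5)/5)*3**4)*9 = (((1/3)*(1/5)*(5 + 10))*81)*9 = (((1/3)*(1/5)*15)*81)*9 = (1*81)*9 = 81*9 = 729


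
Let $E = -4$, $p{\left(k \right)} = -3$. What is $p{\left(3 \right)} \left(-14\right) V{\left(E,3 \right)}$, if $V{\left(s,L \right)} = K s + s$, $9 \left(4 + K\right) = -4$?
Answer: $\frac{1736}{3} \approx 578.67$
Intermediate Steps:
$K = - \frac{40}{9}$ ($K = -4 + \frac{1}{9} \left(-4\right) = -4 - \frac{4}{9} = - \frac{40}{9} \approx -4.4444$)
$V{\left(s,L \right)} = - \frac{31 s}{9}$ ($V{\left(s,L \right)} = - \frac{40 s}{9} + s = - \frac{31 s}{9}$)
$p{\left(3 \right)} \left(-14\right) V{\left(E,3 \right)} = \left(-3\right) \left(-14\right) \left(\left(- \frac{31}{9}\right) \left(-4\right)\right) = 42 \cdot \frac{124}{9} = \frac{1736}{3}$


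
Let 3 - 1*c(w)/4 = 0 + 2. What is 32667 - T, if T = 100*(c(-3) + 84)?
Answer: 23867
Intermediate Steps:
c(w) = 4 (c(w) = 12 - 4*(0 + 2) = 12 - 4*2 = 12 - 8 = 4)
T = 8800 (T = 100*(4 + 84) = 100*88 = 8800)
32667 - T = 32667 - 1*8800 = 32667 - 8800 = 23867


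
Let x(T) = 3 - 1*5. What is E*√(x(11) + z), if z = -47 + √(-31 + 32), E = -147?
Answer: -588*I*√3 ≈ -1018.4*I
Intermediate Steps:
x(T) = -2 (x(T) = 3 - 5 = -2)
z = -46 (z = -47 + √1 = -47 + 1 = -46)
E*√(x(11) + z) = -147*√(-2 - 46) = -588*I*√3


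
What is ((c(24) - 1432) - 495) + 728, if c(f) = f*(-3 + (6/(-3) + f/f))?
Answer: -1295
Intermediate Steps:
c(f) = -4*f (c(f) = f*(-3 + (6*(-⅓) + 1)) = f*(-3 + (-2 + 1)) = f*(-3 - 1) = f*(-4) = -4*f)
((c(24) - 1432) - 495) + 728 = ((-4*24 - 1432) - 495) + 728 = ((-96 - 1432) - 495) + 728 = (-1528 - 495) + 728 = -2023 + 728 = -1295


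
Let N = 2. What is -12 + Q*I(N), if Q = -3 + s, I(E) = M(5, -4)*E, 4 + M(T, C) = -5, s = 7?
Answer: -84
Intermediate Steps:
M(T, C) = -9 (M(T, C) = -4 - 5 = -9)
I(E) = -9*E
Q = 4 (Q = -3 + 7 = 4)
-12 + Q*I(N) = -12 + 4*(-9*2) = -12 + 4*(-18) = -12 - 72 = -84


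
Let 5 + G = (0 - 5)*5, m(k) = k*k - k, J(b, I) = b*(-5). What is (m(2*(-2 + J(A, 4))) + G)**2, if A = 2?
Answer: 324900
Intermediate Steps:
J(b, I) = -5*b
m(k) = k**2 - k
G = -30 (G = -5 + (0 - 5)*5 = -5 - 5*5 = -5 - 25 = -30)
(m(2*(-2 + J(A, 4))) + G)**2 = ((2*(-2 - 5*2))*(-1 + 2*(-2 - 5*2)) - 30)**2 = ((2*(-2 - 10))*(-1 + 2*(-2 - 10)) - 30)**2 = ((2*(-12))*(-1 + 2*(-12)) - 30)**2 = (-24*(-1 - 24) - 30)**2 = (-24*(-25) - 30)**2 = (600 - 30)**2 = 570**2 = 324900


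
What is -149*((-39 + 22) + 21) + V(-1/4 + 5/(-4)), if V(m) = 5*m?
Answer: -1207/2 ≈ -603.50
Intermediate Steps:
-149*((-39 + 22) + 21) + V(-1/4 + 5/(-4)) = -149*((-39 + 22) + 21) + 5*(-1/4 + 5/(-4)) = -149*(-17 + 21) + 5*(-1*¼ + 5*(-¼)) = -149*4 + 5*(-¼ - 5/4) = -596 + 5*(-3/2) = -596 - 15/2 = -1207/2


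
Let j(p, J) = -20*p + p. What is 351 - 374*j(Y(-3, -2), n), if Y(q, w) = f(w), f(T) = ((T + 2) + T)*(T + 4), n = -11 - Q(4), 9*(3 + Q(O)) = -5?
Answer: -28073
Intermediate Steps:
Q(O) = -32/9 (Q(O) = -3 + (⅑)*(-5) = -3 - 5/9 = -32/9)
n = -67/9 (n = -11 - 1*(-32/9) = -11 + 32/9 = -67/9 ≈ -7.4444)
f(T) = (2 + 2*T)*(4 + T) (f(T) = ((2 + T) + T)*(4 + T) = (2 + 2*T)*(4 + T))
Y(q, w) = 8 + 2*w² + 10*w
j(p, J) = -19*p
351 - 374*j(Y(-3, -2), n) = 351 - (-7106)*(8 + 2*(-2)² + 10*(-2)) = 351 - (-7106)*(8 + 2*4 - 20) = 351 - (-7106)*(8 + 8 - 20) = 351 - (-7106)*(-4) = 351 - 374*76 = 351 - 28424 = -28073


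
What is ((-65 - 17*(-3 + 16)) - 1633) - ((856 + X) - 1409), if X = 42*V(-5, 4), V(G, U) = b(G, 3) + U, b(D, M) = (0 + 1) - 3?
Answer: -1450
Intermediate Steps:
b(D, M) = -2 (b(D, M) = 1 - 3 = -2)
V(G, U) = -2 + U
X = 84 (X = 42*(-2 + 4) = 42*2 = 84)
((-65 - 17*(-3 + 16)) - 1633) - ((856 + X) - 1409) = ((-65 - 17*(-3 + 16)) - 1633) - ((856 + 84) - 1409) = ((-65 - 17*13) - 1633) - (940 - 1409) = ((-65 - 221) - 1633) - 1*(-469) = (-286 - 1633) + 469 = -1919 + 469 = -1450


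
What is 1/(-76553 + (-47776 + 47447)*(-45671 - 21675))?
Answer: 1/22080281 ≈ 4.5289e-8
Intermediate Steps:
1/(-76553 + (-47776 + 47447)*(-45671 - 21675)) = 1/(-76553 - 329*(-67346)) = 1/(-76553 + 22156834) = 1/22080281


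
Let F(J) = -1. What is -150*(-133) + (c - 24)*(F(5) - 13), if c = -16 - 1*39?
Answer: 21056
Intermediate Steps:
c = -55 (c = -16 - 39 = -55)
-150*(-133) + (c - 24)*(F(5) - 13) = -150*(-133) + (-55 - 24)*(-1 - 13) = 19950 - 79*(-14) = 19950 + 1106 = 21056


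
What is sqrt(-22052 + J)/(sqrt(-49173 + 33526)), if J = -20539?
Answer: sqrt(666421377)/15647 ≈ 1.6498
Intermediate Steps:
sqrt(-22052 + J)/(sqrt(-49173 + 33526)) = sqrt(-22052 - 20539)/(sqrt(-49173 + 33526)) = sqrt(-42591)/(sqrt(-15647)) = (I*sqrt(42591))/((I*sqrt(15647))) = (I*sqrt(42591))*(-I*sqrt(15647)/15647) = sqrt(666421377)/15647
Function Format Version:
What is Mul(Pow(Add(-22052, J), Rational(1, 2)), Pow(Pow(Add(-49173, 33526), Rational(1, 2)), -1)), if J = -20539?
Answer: Mul(Rational(1, 15647), Pow(666421377, Rational(1, 2))) ≈ 1.6498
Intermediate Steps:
Mul(Pow(Add(-22052, J), Rational(1, 2)), Pow(Pow(Add(-49173, 33526), Rational(1, 2)), -1)) = Mul(Pow(Add(-22052, -20539), Rational(1, 2)), Pow(Pow(Add(-49173, 33526), Rational(1, 2)), -1)) = Mul(Pow(-42591, Rational(1, 2)), Pow(Pow(-15647, Rational(1, 2)), -1)) = Mul(Mul(I, Pow(42591, Rational(1, 2))), Pow(Mul(I, Pow(15647, Rational(1, 2))), -1)) = Mul(Mul(I, Pow(42591, Rational(1, 2))), Mul(Rational(-1, 15647), I, Pow(15647, Rational(1, 2)))) = Mul(Rational(1, 15647), Pow(666421377, Rational(1, 2)))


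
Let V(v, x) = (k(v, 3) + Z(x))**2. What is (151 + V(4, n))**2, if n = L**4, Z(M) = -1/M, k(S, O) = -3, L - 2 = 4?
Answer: 72224593650917569/2821109907456 ≈ 25601.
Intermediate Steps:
L = 6 (L = 2 + 4 = 6)
n = 1296 (n = 6**4 = 1296)
V(v, x) = (-3 - 1/x)**2
(151 + V(4, n))**2 = (151 + (1 + 3*1296)**2/1296**2)**2 = (151 + (1 + 3888)**2/1679616)**2 = (151 + (1/1679616)*3889**2)**2 = (151 + (1/1679616)*15124321)**2 = (151 + 15124321/1679616)**2 = (268746337/1679616)**2 = 72224593650917569/2821109907456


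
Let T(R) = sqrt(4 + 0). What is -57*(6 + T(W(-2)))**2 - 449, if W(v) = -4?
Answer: -4097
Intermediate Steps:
T(R) = 2 (T(R) = sqrt(4) = 2)
-57*(6 + T(W(-2)))**2 - 449 = -57*(6 + 2)**2 - 449 = -57*8**2 - 449 = -57*64 - 449 = -3648 - 449 = -4097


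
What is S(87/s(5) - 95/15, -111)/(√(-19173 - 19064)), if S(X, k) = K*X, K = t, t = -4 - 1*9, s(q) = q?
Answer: 2158*I*√38237/573555 ≈ 0.73573*I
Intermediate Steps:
t = -13 (t = -4 - 9 = -13)
K = -13
S(X, k) = -13*X
S(87/s(5) - 95/15, -111)/(√(-19173 - 19064)) = (-13*(87/5 - 95/15))/(√(-19173 - 19064)) = (-13*(87*(⅕) - 95*1/15))/(√(-38237)) = (-13*(87/5 - 19/3))/((I*√38237)) = (-13*166/15)*(-I*√38237/38237) = -(-2158)*I*√38237/573555 = 2158*I*√38237/573555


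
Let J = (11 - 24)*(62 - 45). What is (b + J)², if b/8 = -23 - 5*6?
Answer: 416025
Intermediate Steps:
J = -221 (J = -13*17 = -221)
b = -424 (b = 8*(-23 - 5*6) = 8*(-23 - 30) = 8*(-53) = -424)
(b + J)² = (-424 - 221)² = (-645)² = 416025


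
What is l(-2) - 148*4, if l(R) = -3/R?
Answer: -1181/2 ≈ -590.50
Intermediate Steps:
l(-2) - 148*4 = -3/(-2) - 148*4 = -3*(-½) - 592 = 3/2 - 592 = -1181/2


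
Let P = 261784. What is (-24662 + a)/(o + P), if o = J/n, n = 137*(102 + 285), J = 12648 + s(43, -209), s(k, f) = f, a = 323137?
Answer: 3164969205/2775907667 ≈ 1.1402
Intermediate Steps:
J = 12439 (J = 12648 - 209 = 12439)
n = 53019 (n = 137*387 = 53019)
o = 12439/53019 ≈ 0.23461
(-24662 + a)/(o + P) = (-24662 + 323137)/(12439/53019 + 261784) = 298475/(13879538335/53019) = 298475*(53019/13879538335) = 3164969205/2775907667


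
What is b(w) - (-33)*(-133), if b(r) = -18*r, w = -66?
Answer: -3201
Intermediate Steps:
b(w) - (-33)*(-133) = -18*(-66) - (-33)*(-133) = 1188 - 1*4389 = 1188 - 4389 = -3201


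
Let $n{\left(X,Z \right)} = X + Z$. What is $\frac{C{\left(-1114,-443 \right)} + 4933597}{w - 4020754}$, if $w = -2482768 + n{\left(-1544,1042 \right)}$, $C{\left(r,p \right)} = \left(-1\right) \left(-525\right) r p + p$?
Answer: $- \frac{33002713}{813003} \approx -40.594$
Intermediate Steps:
$C{\left(r,p \right)} = p + 525 p r$ ($C{\left(r,p \right)} = 525 r p + p = 525 p r + p = p + 525 p r$)
$w = -2483270$ ($w = -2482768 + \left(-1544 + 1042\right) = -2482768 - 502 = -2483270$)
$\frac{C{\left(-1114,-443 \right)} + 4933597}{w - 4020754} = \frac{- 443 \left(1 + 525 \left(-1114\right)\right) + 4933597}{-2483270 - 4020754} = \frac{- 443 \left(1 - 584850\right) + 4933597}{-6504024} = \left(\left(-443\right) \left(-584849\right) + 4933597\right) \left(- \frac{1}{6504024}\right) = \left(259088107 + 4933597\right) \left(- \frac{1}{6504024}\right) = 264021704 \left(- \frac{1}{6504024}\right) = - \frac{33002713}{813003}$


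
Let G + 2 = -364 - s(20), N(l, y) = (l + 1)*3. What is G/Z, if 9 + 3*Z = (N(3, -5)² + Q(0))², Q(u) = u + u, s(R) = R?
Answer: -386/6909 ≈ -0.055869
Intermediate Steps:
N(l, y) = 3 + 3*l (N(l, y) = (1 + l)*3 = 3 + 3*l)
Q(u) = 2*u
G = -386 (G = -2 + (-364 - 1*20) = -2 + (-364 - 20) = -2 - 384 = -386)
Z = 6909 (Z = -3 + ((3 + 3*3)² + 2*0)²/3 = -3 + ((3 + 9)² + 0)²/3 = -3 + (12² + 0)²/3 = -3 + (144 + 0)²/3 = -3 + (⅓)*144² = -3 + (⅓)*20736 = -3 + 6912 = 6909)
G/Z = -386/6909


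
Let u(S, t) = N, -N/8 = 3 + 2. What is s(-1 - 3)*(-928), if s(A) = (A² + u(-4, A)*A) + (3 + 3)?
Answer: -168896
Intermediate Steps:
N = -40 (N = -8*(3 + 2) = -8*5 = -40)
u(S, t) = -40
s(A) = 6 + A² - 40*A (s(A) = (A² - 40*A) + (3 + 3) = (A² - 40*A) + 6 = 6 + A² - 40*A)
s(-1 - 3)*(-928) = (6 + (-1 - 3)² - 40*(-1 - 3))*(-928) = (6 + (-4)² - 40*(-4))*(-928) = (6 + 16 + 160)*(-928) = 182*(-928) = -168896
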